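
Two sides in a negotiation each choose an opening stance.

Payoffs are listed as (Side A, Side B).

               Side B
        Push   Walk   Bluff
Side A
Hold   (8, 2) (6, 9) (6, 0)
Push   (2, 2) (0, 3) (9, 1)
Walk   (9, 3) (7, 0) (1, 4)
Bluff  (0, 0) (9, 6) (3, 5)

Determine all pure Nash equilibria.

(Bluff, Walk)

Side A against Push: payoffs 8, 2, 9, 0 → best response Walk.
Side A against Walk: payoffs 6, 0, 7, 9 → best response Bluff.
Side A against Bluff: payoffs 6, 9, 1, 3 → best response Push.
Side B against Hold: payoffs 2, 9, 0 → best response Walk.
Side B against Push: payoffs 2, 3, 1 → best response Walk.
Side B against Walk: payoffs 3, 0, 4 → best response Bluff.
Side B against Bluff: payoffs 0, 6, 5 → best response Walk.
Mutual best responses: (Bluff, Walk).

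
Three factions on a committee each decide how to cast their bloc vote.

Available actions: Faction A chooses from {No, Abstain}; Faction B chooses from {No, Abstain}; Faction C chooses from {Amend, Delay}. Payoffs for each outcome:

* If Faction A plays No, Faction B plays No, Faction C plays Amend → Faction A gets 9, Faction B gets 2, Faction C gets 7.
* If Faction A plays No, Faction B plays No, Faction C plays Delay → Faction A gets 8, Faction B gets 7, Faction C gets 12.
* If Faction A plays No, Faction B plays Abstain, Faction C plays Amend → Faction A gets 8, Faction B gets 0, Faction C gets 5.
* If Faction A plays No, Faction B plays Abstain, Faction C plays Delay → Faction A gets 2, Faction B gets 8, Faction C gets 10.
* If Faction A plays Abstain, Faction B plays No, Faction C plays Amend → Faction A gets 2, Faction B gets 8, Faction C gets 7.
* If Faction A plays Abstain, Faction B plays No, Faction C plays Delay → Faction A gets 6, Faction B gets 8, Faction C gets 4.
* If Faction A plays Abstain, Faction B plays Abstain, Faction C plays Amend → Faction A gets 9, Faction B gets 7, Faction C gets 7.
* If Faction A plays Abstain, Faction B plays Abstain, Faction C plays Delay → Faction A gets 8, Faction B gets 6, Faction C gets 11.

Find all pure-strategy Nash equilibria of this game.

For each player, find the best response to each opponent profile; mutual best responses are the pure NE.
Faction A against (No, Amend): payoffs 9, 2 → best response No.
Faction A against (No, Delay): payoffs 8, 6 → best response No.
Faction A against (Abstain, Amend): payoffs 8, 9 → best response Abstain.
Faction A against (Abstain, Delay): payoffs 2, 8 → best response Abstain.
Faction B against (No, Amend): payoffs 2, 0 → best response No.
Faction B against (No, Delay): payoffs 7, 8 → best response Abstain.
Faction B against (Abstain, Amend): payoffs 8, 7 → best response No.
Faction B against (Abstain, Delay): payoffs 8, 6 → best response No.
Faction C against (No, No): payoffs 7, 12 → best response Delay.
Faction C against (No, Abstain): payoffs 5, 10 → best response Delay.
Faction C against (Abstain, No): payoffs 7, 4 → best response Amend.
Faction C against (Abstain, Abstain): payoffs 7, 11 → best response Delay.
No profile is a mutual best response for all players.

none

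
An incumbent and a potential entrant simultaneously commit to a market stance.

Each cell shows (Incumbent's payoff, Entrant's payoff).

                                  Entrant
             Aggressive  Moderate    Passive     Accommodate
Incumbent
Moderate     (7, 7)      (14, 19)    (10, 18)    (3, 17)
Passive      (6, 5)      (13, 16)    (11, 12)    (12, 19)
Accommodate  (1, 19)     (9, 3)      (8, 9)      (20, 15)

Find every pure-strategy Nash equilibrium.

Mark each player's best response to every combination of opponents' strategies; a profile where every player is best-responding is a pure Nash equilibrium.
Incumbent against Aggressive: payoffs 7, 6, 1 → best response Moderate.
Incumbent against Moderate: payoffs 14, 13, 9 → best response Moderate.
Incumbent against Passive: payoffs 10, 11, 8 → best response Passive.
Incumbent against Accommodate: payoffs 3, 12, 20 → best response Accommodate.
Entrant against Moderate: payoffs 7, 19, 18, 17 → best response Moderate.
Entrant against Passive: payoffs 5, 16, 12, 19 → best response Accommodate.
Entrant against Accommodate: payoffs 19, 3, 9, 15 → best response Aggressive.
Mutual best responses: (Moderate, Moderate).

(Moderate, Moderate)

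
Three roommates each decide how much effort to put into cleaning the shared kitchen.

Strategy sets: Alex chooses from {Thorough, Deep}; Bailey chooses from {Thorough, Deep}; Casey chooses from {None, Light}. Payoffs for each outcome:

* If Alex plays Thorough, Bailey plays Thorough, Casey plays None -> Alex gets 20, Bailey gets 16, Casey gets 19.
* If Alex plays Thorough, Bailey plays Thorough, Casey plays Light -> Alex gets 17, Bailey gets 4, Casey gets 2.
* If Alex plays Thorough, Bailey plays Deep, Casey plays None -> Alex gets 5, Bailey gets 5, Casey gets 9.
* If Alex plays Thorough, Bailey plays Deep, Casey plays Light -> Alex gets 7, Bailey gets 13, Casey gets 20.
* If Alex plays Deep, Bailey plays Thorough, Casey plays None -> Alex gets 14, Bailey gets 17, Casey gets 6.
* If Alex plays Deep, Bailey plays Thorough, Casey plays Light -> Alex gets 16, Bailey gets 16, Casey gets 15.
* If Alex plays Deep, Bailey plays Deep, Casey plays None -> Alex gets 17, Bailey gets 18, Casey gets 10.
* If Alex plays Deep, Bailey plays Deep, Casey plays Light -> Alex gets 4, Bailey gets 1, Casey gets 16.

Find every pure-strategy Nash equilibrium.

For each strategy profile, look for a profitable unilateral deviation.
(Thorough, Thorough, None): Alex gets 20, best alternative 14; Bailey gets 16, best alternative 5; Casey gets 19, best alternative 2. No profitable deviation — NE.
(Thorough, Thorough, Light): Bailey can switch to Deep (4 → 13). Not NE.
(Thorough, Deep, None): Alex can switch to Deep (5 → 17). Not NE.
(Thorough, Deep, Light): Alex gets 7, best alternative 4; Bailey gets 13, best alternative 4; Casey gets 20, best alternative 9. No profitable deviation — NE.
(Deep, Thorough, None): Alex can switch to Thorough (14 → 20). Not NE.
(Deep, Thorough, Light): Alex can switch to Thorough (16 → 17). Not NE.
(Deep, Deep, None): Casey can switch to Light (10 → 16). Not NE.
(Deep, Deep, Light): Alex can switch to Thorough (4 → 7). Not NE.

Pure-strategy Nash equilibria: (Thorough, Thorough, None) and (Thorough, Deep, Light)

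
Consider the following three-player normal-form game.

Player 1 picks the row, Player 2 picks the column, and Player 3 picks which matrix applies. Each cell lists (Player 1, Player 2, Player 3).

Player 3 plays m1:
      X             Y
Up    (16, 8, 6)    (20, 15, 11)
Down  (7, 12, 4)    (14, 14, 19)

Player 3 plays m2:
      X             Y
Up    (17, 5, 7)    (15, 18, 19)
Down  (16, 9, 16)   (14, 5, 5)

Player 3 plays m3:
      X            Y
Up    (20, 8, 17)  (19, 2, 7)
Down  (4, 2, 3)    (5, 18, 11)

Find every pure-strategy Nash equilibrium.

For each player, find the best response to each opponent profile; mutual best responses are the pure NE.
Player 1 against (X, m1): payoffs 16, 7 → best response Up.
Player 1 against (X, m2): payoffs 17, 16 → best response Up.
Player 1 against (X, m3): payoffs 20, 4 → best response Up.
Player 1 against (Y, m1): payoffs 20, 14 → best response Up.
Player 1 against (Y, m2): payoffs 15, 14 → best response Up.
Player 1 against (Y, m3): payoffs 19, 5 → best response Up.
Player 2 against (Up, m1): payoffs 8, 15 → best response Y.
Player 2 against (Up, m2): payoffs 5, 18 → best response Y.
Player 2 against (Up, m3): payoffs 8, 2 → best response X.
Player 2 against (Down, m1): payoffs 12, 14 → best response Y.
Player 2 against (Down, m2): payoffs 9, 5 → best response X.
Player 2 against (Down, m3): payoffs 2, 18 → best response Y.
Player 3 against (Up, X): payoffs 6, 7, 17 → best response m3.
Player 3 against (Up, Y): payoffs 11, 19, 7 → best response m2.
Player 3 against (Down, X): payoffs 4, 16, 3 → best response m2.
Player 3 against (Down, Y): payoffs 19, 5, 11 → best response m1.
Mutual best responses: (Up, X, m3); (Up, Y, m2).

(Up, X, m3), (Up, Y, m2)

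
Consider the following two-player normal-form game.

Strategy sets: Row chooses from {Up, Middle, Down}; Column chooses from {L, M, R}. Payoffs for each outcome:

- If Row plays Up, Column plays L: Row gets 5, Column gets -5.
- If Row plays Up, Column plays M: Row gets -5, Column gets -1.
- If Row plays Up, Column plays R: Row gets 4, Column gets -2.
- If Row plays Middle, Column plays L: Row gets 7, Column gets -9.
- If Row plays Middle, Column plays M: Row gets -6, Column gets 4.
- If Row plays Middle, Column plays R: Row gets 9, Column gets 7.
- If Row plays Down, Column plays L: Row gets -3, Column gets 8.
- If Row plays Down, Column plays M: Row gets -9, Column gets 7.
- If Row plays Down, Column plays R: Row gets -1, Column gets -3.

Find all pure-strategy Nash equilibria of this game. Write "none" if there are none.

Pure-strategy Nash equilibria: (Up, M) and (Middle, R)

Row against L: payoffs 5, 7, -3 → best response Middle.
Row against M: payoffs -5, -6, -9 → best response Up.
Row against R: payoffs 4, 9, -1 → best response Middle.
Column against Up: payoffs -5, -1, -2 → best response M.
Column against Middle: payoffs -9, 4, 7 → best response R.
Column against Down: payoffs 8, 7, -3 → best response L.
Mutual best responses: (Up, M); (Middle, R).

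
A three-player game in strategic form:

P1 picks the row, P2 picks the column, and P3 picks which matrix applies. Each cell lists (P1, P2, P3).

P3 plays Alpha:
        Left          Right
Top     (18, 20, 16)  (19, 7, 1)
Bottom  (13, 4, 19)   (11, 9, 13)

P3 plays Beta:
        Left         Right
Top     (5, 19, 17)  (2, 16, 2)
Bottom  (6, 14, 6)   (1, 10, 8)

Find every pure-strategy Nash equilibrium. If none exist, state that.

(Top, Left, Alpha): P3 can switch to Beta (16 → 17). Not NE.
(Top, Left, Beta): P1 can switch to Bottom (5 → 6). Not NE.
(Top, Right, Alpha): P2 can switch to Left (7 → 20). Not NE.
(Top, Right, Beta): P2 can switch to Left (16 → 19). Not NE.
(Bottom, Left, Alpha): P1 can switch to Top (13 → 18). Not NE.
(Bottom, Left, Beta): P3 can switch to Alpha (6 → 19). Not NE.
(Bottom, Right, Alpha): P1 can switch to Top (11 → 19). Not NE.
(Bottom, Right, Beta): P1 can switch to Top (1 → 2). Not NE.

none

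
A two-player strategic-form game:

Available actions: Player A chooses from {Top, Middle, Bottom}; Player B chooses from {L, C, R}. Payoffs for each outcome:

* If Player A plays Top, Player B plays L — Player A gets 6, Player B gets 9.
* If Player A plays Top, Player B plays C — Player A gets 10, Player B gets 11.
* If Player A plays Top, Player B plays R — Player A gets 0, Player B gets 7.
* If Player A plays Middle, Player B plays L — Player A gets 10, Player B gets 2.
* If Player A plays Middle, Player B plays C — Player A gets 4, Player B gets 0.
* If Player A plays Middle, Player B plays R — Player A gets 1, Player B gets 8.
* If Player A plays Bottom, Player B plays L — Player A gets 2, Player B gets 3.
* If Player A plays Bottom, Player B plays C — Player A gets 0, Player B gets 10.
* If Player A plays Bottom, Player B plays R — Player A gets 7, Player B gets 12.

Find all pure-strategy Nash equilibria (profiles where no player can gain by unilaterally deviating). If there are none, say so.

The pure Nash equilibria are (Top, C) and (Bottom, R).

Player A against L: payoffs 6, 10, 2 → best response Middle.
Player A against C: payoffs 10, 4, 0 → best response Top.
Player A against R: payoffs 0, 1, 7 → best response Bottom.
Player B against Top: payoffs 9, 11, 7 → best response C.
Player B against Middle: payoffs 2, 0, 8 → best response R.
Player B against Bottom: payoffs 3, 10, 12 → best response R.
Mutual best responses: (Top, C); (Bottom, R).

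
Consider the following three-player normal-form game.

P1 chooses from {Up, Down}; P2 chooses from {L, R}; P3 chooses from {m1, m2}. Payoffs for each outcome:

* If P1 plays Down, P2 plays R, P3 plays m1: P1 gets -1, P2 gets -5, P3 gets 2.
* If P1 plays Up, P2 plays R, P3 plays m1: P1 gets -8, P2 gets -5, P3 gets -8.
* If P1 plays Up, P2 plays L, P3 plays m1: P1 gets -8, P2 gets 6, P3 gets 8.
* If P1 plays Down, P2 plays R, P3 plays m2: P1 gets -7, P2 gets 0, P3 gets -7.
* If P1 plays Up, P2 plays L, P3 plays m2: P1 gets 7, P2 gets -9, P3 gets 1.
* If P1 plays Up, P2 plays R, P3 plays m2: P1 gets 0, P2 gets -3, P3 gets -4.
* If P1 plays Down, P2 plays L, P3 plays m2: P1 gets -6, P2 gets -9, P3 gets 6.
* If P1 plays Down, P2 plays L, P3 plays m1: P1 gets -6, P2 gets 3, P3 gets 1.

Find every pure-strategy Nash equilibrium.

P1 against (L, m1): payoffs -8, -6 → best response Down.
P1 against (L, m2): payoffs 7, -6 → best response Up.
P1 against (R, m1): payoffs -8, -1 → best response Down.
P1 against (R, m2): payoffs 0, -7 → best response Up.
P2 against (Up, m1): payoffs 6, -5 → best response L.
P2 against (Up, m2): payoffs -9, -3 → best response R.
P2 against (Down, m1): payoffs 3, -5 → best response L.
P2 against (Down, m2): payoffs -9, 0 → best response R.
P3 against (Up, L): payoffs 8, 1 → best response m1.
P3 against (Up, R): payoffs -8, -4 → best response m2.
P3 against (Down, L): payoffs 1, 6 → best response m2.
P3 against (Down, R): payoffs 2, -7 → best response m1.
Mutual best responses: (Up, R, m2).

Pure NE: (Up, R, m2)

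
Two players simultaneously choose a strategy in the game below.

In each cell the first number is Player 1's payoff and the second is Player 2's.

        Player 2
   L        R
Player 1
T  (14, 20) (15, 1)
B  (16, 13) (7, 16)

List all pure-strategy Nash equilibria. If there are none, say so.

This game has no pure Nash equilibrium.

Player 1 against L: payoffs 14, 16 → best response B.
Player 1 against R: payoffs 15, 7 → best response T.
Player 2 against T: payoffs 20, 1 → best response L.
Player 2 against B: payoffs 13, 16 → best response R.
No profile is a mutual best response for all players.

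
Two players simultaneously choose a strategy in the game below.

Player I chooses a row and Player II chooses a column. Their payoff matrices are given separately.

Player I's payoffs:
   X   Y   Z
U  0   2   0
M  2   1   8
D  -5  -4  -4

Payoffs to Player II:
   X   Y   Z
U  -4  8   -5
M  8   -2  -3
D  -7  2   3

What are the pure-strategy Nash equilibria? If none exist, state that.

(U, Y); (M, X)

Player I against X: payoffs 0, 2, -5 → best response M.
Player I against Y: payoffs 2, 1, -4 → best response U.
Player I against Z: payoffs 0, 8, -4 → best response M.
Player II against U: payoffs -4, 8, -5 → best response Y.
Player II against M: payoffs 8, -2, -3 → best response X.
Player II against D: payoffs -7, 2, 3 → best response Z.
Mutual best responses: (U, Y); (M, X).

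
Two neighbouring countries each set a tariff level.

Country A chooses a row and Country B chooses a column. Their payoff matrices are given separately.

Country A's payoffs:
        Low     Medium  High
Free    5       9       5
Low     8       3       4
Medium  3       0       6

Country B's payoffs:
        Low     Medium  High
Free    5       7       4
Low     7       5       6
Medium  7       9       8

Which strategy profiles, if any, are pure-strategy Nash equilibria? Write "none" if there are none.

Pure-strategy Nash equilibria: (Free, Medium); (Low, Low)

Country A against Low: payoffs 5, 8, 3 → best response Low.
Country A against Medium: payoffs 9, 3, 0 → best response Free.
Country A against High: payoffs 5, 4, 6 → best response Medium.
Country B against Free: payoffs 5, 7, 4 → best response Medium.
Country B against Low: payoffs 7, 5, 6 → best response Low.
Country B against Medium: payoffs 7, 9, 8 → best response Medium.
Mutual best responses: (Free, Medium); (Low, Low).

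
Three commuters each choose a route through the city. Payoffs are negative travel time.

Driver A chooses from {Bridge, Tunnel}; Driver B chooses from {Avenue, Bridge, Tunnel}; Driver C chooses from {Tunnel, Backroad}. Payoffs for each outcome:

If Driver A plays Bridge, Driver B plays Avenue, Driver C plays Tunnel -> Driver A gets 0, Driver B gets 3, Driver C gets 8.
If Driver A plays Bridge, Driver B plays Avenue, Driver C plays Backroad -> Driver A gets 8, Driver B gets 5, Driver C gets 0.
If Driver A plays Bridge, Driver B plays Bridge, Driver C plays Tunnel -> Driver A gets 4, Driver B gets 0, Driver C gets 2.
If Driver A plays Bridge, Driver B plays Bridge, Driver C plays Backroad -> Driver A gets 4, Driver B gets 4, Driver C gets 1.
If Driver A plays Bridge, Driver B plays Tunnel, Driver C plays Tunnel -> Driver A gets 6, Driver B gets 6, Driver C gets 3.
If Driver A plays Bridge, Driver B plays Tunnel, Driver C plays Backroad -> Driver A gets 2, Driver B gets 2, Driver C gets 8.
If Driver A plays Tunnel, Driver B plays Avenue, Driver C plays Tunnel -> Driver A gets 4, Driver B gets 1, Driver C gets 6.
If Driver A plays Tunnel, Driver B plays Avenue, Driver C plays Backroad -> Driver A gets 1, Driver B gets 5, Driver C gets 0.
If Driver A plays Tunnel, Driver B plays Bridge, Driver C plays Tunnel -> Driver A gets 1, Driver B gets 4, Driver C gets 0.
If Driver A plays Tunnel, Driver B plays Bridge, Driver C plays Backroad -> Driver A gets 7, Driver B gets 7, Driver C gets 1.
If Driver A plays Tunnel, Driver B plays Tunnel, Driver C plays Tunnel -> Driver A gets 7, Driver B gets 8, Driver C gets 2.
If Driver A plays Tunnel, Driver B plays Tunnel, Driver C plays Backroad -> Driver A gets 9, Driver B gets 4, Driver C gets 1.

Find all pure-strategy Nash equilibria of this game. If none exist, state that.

(Bridge, Avenue, Tunnel): Driver A can switch to Tunnel (0 → 4). Not NE.
(Bridge, Avenue, Backroad): Driver C can switch to Tunnel (0 → 8). Not NE.
(Bridge, Bridge, Tunnel): Driver B can switch to Avenue (0 → 3). Not NE.
(Bridge, Bridge, Backroad): Driver A can switch to Tunnel (4 → 7). Not NE.
(Bridge, Tunnel, Tunnel): Driver A can switch to Tunnel (6 → 7). Not NE.
(Bridge, Tunnel, Backroad): Driver A can switch to Tunnel (2 → 9). Not NE.
(Tunnel, Avenue, Tunnel): Driver B can switch to Bridge (1 → 4). Not NE.
(Tunnel, Avenue, Backroad): Driver A can switch to Bridge (1 → 8). Not NE.
(Tunnel, Bridge, Backroad): Driver A gets 7, best alternative 4; Driver B gets 7, best alternative 5; Driver C gets 1, best alternative 0. No profitable deviation — NE.
(Tunnel, Tunnel, Tunnel): Driver A gets 7, best alternative 6; Driver B gets 8, best alternative 4; Driver C gets 2, best alternative 1. No profitable deviation — NE.
(The remaining 2 profiles each have a profitable deviation by the same check.)

(Tunnel, Bridge, Backroad) and (Tunnel, Tunnel, Tunnel)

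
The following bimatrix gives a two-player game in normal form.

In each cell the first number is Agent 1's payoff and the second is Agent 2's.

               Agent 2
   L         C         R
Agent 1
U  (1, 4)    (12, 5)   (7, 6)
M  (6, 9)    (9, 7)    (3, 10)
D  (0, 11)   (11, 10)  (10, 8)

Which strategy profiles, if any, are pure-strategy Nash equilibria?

There is no pure-strategy Nash equilibrium.

(U, L): Agent 1 can switch to M (1 → 6). Not NE.
(U, C): Agent 2 can switch to R (5 → 6). Not NE.
(U, R): Agent 1 can switch to D (7 → 10). Not NE.
(M, L): Agent 2 can switch to R (9 → 10). Not NE.
(M, C): Agent 1 can switch to U (9 → 12). Not NE.
(M, R): Agent 1 can switch to U (3 → 7). Not NE.
(D, L): Agent 1 can switch to U (0 → 1). Not NE.
(D, C): Agent 1 can switch to U (11 → 12). Not NE.
(The remaining 1 profile has a profitable deviation by the same check.)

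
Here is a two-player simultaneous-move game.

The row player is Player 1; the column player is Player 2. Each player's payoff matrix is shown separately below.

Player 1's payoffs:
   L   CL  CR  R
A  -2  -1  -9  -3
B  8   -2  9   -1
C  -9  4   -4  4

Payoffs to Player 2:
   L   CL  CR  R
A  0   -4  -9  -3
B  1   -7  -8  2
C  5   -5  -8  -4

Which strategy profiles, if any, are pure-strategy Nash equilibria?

This game has no pure Nash equilibrium.

(A, L): Player 1 can switch to B (-2 → 8). Not NE.
(A, CL): Player 1 can switch to C (-1 → 4). Not NE.
(A, CR): Player 1 can switch to B (-9 → 9). Not NE.
(A, R): Player 1 can switch to B (-3 → -1). Not NE.
(B, L): Player 2 can switch to R (1 → 2). Not NE.
(B, CL): Player 1 can switch to A (-2 → -1). Not NE.
(B, CR): Player 2 can switch to L (-8 → 1). Not NE.
(B, R): Player 1 can switch to C (-1 → 4). Not NE.
(The remaining 4 profiles each have a profitable deviation by the same check.)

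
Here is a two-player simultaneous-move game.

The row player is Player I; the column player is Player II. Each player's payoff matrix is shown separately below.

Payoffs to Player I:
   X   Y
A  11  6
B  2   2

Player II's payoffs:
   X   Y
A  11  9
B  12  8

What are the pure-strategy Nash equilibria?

Player I against X: payoffs 11, 2 → best response A.
Player I against Y: payoffs 6, 2 → best response A.
Player II against A: payoffs 11, 9 → best response X.
Player II against B: payoffs 12, 8 → best response X.
Mutual best responses: (A, X).

The unique pure-strategy Nash equilibrium is (A, X).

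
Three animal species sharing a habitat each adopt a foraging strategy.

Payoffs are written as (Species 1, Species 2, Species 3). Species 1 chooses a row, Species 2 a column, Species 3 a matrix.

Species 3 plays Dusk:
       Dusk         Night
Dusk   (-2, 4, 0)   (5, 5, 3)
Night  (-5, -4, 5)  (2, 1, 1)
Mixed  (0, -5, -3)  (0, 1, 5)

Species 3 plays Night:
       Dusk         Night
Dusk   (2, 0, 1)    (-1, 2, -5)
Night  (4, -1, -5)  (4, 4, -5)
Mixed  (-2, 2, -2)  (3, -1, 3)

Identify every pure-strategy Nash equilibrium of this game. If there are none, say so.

Species 1 against (Dusk, Dusk): payoffs -2, -5, 0 → best response Mixed.
Species 1 against (Dusk, Night): payoffs 2, 4, -2 → best response Night.
Species 1 against (Night, Dusk): payoffs 5, 2, 0 → best response Dusk.
Species 1 against (Night, Night): payoffs -1, 4, 3 → best response Night.
Species 2 against (Dusk, Dusk): payoffs 4, 5 → best response Night.
Species 2 against (Dusk, Night): payoffs 0, 2 → best response Night.
Species 2 against (Night, Dusk): payoffs -4, 1 → best response Night.
Species 2 against (Night, Night): payoffs -1, 4 → best response Night.
Species 2 against (Mixed, Dusk): payoffs -5, 1 → best response Night.
Species 2 against (Mixed, Night): payoffs 2, -1 → best response Dusk.
Species 3 against (Dusk, Dusk): payoffs 0, 1 → best response Night.
Species 3 against (Dusk, Night): payoffs 3, -5 → best response Dusk.
Species 3 against (Night, Dusk): payoffs 5, -5 → best response Dusk.
Species 3 against (Night, Night): payoffs 1, -5 → best response Dusk.
Species 3 against (Mixed, Dusk): payoffs -3, -2 → best response Night.
Species 3 against (Mixed, Night): payoffs 5, 3 → best response Dusk.
Mutual best responses: (Dusk, Night, Dusk).

(Dusk, Night, Dusk)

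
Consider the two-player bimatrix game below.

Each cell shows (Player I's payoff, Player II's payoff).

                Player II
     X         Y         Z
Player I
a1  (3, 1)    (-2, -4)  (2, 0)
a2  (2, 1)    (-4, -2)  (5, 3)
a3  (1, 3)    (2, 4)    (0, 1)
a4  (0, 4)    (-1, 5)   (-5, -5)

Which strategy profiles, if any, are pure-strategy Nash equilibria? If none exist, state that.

Player I against X: payoffs 3, 2, 1, 0 → best response a1.
Player I against Y: payoffs -2, -4, 2, -1 → best response a3.
Player I against Z: payoffs 2, 5, 0, -5 → best response a2.
Player II against a1: payoffs 1, -4, 0 → best response X.
Player II against a2: payoffs 1, -2, 3 → best response Z.
Player II against a3: payoffs 3, 4, 1 → best response Y.
Player II against a4: payoffs 4, 5, -5 → best response Y.
Mutual best responses: (a1, X); (a2, Z); (a3, Y).

The pure Nash equilibria are (a1, X) and (a2, Z) and (a3, Y).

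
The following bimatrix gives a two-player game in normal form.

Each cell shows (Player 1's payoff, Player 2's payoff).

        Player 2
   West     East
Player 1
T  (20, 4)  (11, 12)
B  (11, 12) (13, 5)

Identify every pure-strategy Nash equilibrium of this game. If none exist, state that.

Player 1 against West: payoffs 20, 11 → best response T.
Player 1 against East: payoffs 11, 13 → best response B.
Player 2 against T: payoffs 4, 12 → best response East.
Player 2 against B: payoffs 12, 5 → best response West.
No profile is a mutual best response for all players.

There is no pure-strategy Nash equilibrium.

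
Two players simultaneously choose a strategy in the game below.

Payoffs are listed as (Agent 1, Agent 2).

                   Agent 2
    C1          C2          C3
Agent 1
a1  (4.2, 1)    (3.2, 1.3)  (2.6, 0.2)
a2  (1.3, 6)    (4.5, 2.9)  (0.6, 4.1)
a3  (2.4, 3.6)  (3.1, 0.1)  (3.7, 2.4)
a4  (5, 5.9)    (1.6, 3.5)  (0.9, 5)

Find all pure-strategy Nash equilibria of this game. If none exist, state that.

For each strategy profile, look for a profitable unilateral deviation.
(a1, C1): Agent 1 can switch to a4 (4.2 → 5). Not NE.
(a1, C2): Agent 1 can switch to a2 (3.2 → 4.5). Not NE.
(a1, C3): Agent 1 can switch to a3 (2.6 → 3.7). Not NE.
(a2, C1): Agent 1 can switch to a1 (1.3 → 4.2). Not NE.
(a2, C2): Agent 2 can switch to C1 (2.9 → 6). Not NE.
(a2, C3): Agent 1 can switch to a1 (0.6 → 2.6). Not NE.
(a3, C1): Agent 1 can switch to a1 (2.4 → 4.2). Not NE.
(a3, C2): Agent 1 can switch to a1 (3.1 → 3.2). Not NE.
(a3, C3): Agent 2 can switch to C1 (2.4 → 3.6). Not NE.
(a4, C1): Agent 1 gets 5, best alternative 4.2; Agent 2 gets 5.9, best alternative 5. No profitable deviation — NE.
(a4, C2): Agent 1 can switch to a1 (1.6 → 3.2). Not NE.
(The remaining 1 profile has a profitable deviation by the same check.)

The unique pure-strategy Nash equilibrium is (a4, C1).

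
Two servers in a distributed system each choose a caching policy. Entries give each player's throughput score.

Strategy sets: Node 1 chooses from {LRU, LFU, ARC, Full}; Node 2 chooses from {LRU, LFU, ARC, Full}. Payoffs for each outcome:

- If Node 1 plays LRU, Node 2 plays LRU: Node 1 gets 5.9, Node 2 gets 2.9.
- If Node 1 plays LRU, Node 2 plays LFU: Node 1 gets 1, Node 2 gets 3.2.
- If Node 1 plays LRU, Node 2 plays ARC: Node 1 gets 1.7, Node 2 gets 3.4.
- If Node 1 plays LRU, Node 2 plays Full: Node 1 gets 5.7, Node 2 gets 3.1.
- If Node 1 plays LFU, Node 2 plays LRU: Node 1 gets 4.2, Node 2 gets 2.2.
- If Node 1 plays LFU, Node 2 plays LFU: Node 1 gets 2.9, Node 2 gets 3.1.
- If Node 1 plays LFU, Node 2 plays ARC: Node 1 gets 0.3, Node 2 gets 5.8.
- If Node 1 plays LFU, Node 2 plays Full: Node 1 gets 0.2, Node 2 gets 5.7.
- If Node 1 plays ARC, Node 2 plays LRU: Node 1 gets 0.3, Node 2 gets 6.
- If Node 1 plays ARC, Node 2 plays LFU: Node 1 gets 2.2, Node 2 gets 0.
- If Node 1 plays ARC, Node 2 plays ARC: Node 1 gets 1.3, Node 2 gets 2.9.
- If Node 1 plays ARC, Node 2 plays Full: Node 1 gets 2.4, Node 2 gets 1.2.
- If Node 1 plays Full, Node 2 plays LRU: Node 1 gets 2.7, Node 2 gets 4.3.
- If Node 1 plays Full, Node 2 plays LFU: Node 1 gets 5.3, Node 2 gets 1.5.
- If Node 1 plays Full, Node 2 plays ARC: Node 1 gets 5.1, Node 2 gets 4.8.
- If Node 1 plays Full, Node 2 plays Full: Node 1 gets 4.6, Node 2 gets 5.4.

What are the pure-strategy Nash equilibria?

For each strategy profile, look for a profitable unilateral deviation.
(LRU, LRU): Node 2 can switch to LFU (2.9 → 3.2). Not NE.
(LRU, LFU): Node 1 can switch to LFU (1 → 2.9). Not NE.
(LRU, ARC): Node 1 can switch to Full (1.7 → 5.1). Not NE.
(LRU, Full): Node 2 can switch to LFU (3.1 → 3.2). Not NE.
(LFU, LRU): Node 1 can switch to LRU (4.2 → 5.9). Not NE.
(LFU, LFU): Node 1 can switch to Full (2.9 → 5.3). Not NE.
(LFU, ARC): Node 1 can switch to LRU (0.3 → 1.7). Not NE.
(LFU, Full): Node 1 can switch to LRU (0.2 → 5.7). Not NE.
(The remaining 8 profiles each have a profitable deviation by the same check.)

No pure-strategy Nash equilibrium.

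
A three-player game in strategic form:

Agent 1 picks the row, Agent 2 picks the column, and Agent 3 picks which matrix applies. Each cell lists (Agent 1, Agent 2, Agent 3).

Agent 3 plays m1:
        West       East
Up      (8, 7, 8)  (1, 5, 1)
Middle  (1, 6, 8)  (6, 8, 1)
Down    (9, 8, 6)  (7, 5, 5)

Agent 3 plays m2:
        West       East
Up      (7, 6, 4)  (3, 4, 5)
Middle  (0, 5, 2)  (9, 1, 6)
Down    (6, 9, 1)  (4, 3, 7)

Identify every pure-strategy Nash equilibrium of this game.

The unique pure-strategy Nash equilibrium is (Down, West, m1).

For each strategy profile, look for a profitable unilateral deviation.
(Up, West, m1): Agent 1 can switch to Down (8 → 9). Not NE.
(Up, West, m2): Agent 3 can switch to m1 (4 → 8). Not NE.
(Up, East, m1): Agent 1 can switch to Middle (1 → 6). Not NE.
(Up, East, m2): Agent 1 can switch to Middle (3 → 9). Not NE.
(Middle, West, m1): Agent 1 can switch to Up (1 → 8). Not NE.
(Middle, West, m2): Agent 1 can switch to Up (0 → 7). Not NE.
(Down, West, m1): Agent 1 gets 9, best alternative 8; Agent 2 gets 8, best alternative 5; Agent 3 gets 6, best alternative 1. No profitable deviation — NE.
(The remaining 5 profiles each have a profitable deviation by the same check.)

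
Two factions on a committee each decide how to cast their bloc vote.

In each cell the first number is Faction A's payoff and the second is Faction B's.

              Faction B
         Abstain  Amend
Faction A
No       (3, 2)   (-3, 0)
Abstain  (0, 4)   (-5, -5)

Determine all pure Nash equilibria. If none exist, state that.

Pure NE: (No, Abstain)

Faction A against Abstain: payoffs 3, 0 → best response No.
Faction A against Amend: payoffs -3, -5 → best response No.
Faction B against No: payoffs 2, 0 → best response Abstain.
Faction B against Abstain: payoffs 4, -5 → best response Abstain.
Mutual best responses: (No, Abstain).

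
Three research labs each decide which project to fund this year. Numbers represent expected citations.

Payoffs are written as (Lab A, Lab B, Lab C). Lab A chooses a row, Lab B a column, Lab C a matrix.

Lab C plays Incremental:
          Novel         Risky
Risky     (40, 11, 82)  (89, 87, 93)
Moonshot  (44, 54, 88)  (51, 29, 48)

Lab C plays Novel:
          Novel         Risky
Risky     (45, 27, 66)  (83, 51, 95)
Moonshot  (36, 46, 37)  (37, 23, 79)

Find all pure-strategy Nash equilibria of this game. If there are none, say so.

For each player, find the best response to each opponent profile; mutual best responses are the pure NE.
Lab A against (Novel, Incremental): payoffs 40, 44 → best response Moonshot.
Lab A against (Novel, Novel): payoffs 45, 36 → best response Risky.
Lab A against (Risky, Incremental): payoffs 89, 51 → best response Risky.
Lab A against (Risky, Novel): payoffs 83, 37 → best response Risky.
Lab B against (Risky, Incremental): payoffs 11, 87 → best response Risky.
Lab B against (Risky, Novel): payoffs 27, 51 → best response Risky.
Lab B against (Moonshot, Incremental): payoffs 54, 29 → best response Novel.
Lab B against (Moonshot, Novel): payoffs 46, 23 → best response Novel.
Lab C against (Risky, Novel): payoffs 82, 66 → best response Incremental.
Lab C against (Risky, Risky): payoffs 93, 95 → best response Novel.
Lab C against (Moonshot, Novel): payoffs 88, 37 → best response Incremental.
Lab C against (Moonshot, Risky): payoffs 48, 79 → best response Novel.
Mutual best responses: (Risky, Risky, Novel); (Moonshot, Novel, Incremental).

Pure-strategy Nash equilibria: (Risky, Risky, Novel) and (Moonshot, Novel, Incremental)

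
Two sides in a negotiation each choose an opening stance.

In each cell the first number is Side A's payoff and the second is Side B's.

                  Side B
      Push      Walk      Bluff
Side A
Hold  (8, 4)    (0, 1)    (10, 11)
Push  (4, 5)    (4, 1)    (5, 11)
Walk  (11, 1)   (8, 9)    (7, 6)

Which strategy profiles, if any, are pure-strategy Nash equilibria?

Side A against Push: payoffs 8, 4, 11 → best response Walk.
Side A against Walk: payoffs 0, 4, 8 → best response Walk.
Side A against Bluff: payoffs 10, 5, 7 → best response Hold.
Side B against Hold: payoffs 4, 1, 11 → best response Bluff.
Side B against Push: payoffs 5, 1, 11 → best response Bluff.
Side B against Walk: payoffs 1, 9, 6 → best response Walk.
Mutual best responses: (Hold, Bluff); (Walk, Walk).

(Hold, Bluff); (Walk, Walk)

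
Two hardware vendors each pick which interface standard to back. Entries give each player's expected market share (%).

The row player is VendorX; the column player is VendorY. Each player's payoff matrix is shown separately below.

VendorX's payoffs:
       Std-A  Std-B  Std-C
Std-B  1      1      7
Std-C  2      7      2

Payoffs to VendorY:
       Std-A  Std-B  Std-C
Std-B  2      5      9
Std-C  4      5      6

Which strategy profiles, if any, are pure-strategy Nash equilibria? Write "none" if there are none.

VendorX against Std-A: payoffs 1, 2 → best response Std-C.
VendorX against Std-B: payoffs 1, 7 → best response Std-C.
VendorX against Std-C: payoffs 7, 2 → best response Std-B.
VendorY against Std-B: payoffs 2, 5, 9 → best response Std-C.
VendorY against Std-C: payoffs 4, 5, 6 → best response Std-C.
Mutual best responses: (Std-B, Std-C).

The unique pure-strategy Nash equilibrium is (Std-B, Std-C).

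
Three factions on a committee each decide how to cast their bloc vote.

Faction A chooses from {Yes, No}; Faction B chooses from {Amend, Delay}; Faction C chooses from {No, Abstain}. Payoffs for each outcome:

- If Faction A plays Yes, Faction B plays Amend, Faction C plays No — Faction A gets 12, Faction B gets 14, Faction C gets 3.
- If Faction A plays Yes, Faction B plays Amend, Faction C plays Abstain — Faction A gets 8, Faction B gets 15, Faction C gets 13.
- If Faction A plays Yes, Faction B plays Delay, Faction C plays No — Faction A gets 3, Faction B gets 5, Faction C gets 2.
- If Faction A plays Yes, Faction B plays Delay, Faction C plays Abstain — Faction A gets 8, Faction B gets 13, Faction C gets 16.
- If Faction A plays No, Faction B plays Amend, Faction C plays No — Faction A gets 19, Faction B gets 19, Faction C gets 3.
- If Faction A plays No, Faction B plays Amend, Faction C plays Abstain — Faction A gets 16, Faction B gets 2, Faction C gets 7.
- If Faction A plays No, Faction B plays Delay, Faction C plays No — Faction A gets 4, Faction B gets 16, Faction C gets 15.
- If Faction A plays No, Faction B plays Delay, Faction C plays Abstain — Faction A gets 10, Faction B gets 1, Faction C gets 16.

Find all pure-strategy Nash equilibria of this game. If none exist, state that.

(No, Amend, Abstain)

(Yes, Amend, No): Faction A can switch to No (12 → 19). Not NE.
(Yes, Amend, Abstain): Faction A can switch to No (8 → 16). Not NE.
(Yes, Delay, No): Faction A can switch to No (3 → 4). Not NE.
(Yes, Delay, Abstain): Faction A can switch to No (8 → 10). Not NE.
(No, Amend, No): Faction C can switch to Abstain (3 → 7). Not NE.
(No, Amend, Abstain): Faction A gets 16, best alternative 8; Faction B gets 2, best alternative 1; Faction C gets 7, best alternative 3. No profitable deviation — NE.
(No, Delay, No): Faction B can switch to Amend (16 → 19). Not NE.
(No, Delay, Abstain): Faction B can switch to Amend (1 → 2). Not NE.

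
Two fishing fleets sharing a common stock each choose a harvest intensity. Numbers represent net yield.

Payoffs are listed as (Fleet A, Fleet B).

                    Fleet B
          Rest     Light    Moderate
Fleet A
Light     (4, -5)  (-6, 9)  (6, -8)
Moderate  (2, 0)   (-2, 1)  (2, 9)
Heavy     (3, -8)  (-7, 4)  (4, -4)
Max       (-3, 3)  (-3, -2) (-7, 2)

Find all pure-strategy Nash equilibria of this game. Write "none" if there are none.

Mark each player's best response to every combination of opponents' strategies; a profile where every player is best-responding is a pure Nash equilibrium.
Fleet A against Rest: payoffs 4, 2, 3, -3 → best response Light.
Fleet A against Light: payoffs -6, -2, -7, -3 → best response Moderate.
Fleet A against Moderate: payoffs 6, 2, 4, -7 → best response Light.
Fleet B against Light: payoffs -5, 9, -8 → best response Light.
Fleet B against Moderate: payoffs 0, 1, 9 → best response Moderate.
Fleet B against Heavy: payoffs -8, 4, -4 → best response Light.
Fleet B against Max: payoffs 3, -2, 2 → best response Rest.
No profile is a mutual best response for all players.

none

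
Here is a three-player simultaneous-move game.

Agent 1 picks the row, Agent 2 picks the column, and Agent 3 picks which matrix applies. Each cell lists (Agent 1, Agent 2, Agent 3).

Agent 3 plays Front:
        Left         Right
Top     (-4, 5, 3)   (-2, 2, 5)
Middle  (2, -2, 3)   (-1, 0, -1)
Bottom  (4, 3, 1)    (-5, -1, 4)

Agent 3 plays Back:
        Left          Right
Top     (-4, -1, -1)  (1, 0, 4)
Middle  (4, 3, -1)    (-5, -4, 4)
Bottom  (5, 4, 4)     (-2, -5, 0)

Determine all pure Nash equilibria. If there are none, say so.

Agent 1 against (Left, Front): payoffs -4, 2, 4 → best response Bottom.
Agent 1 against (Left, Back): payoffs -4, 4, 5 → best response Bottom.
Agent 1 against (Right, Front): payoffs -2, -1, -5 → best response Middle.
Agent 1 against (Right, Back): payoffs 1, -5, -2 → best response Top.
Agent 2 against (Top, Front): payoffs 5, 2 → best response Left.
Agent 2 against (Top, Back): payoffs -1, 0 → best response Right.
Agent 2 against (Middle, Front): payoffs -2, 0 → best response Right.
Agent 2 against (Middle, Back): payoffs 3, -4 → best response Left.
Agent 2 against (Bottom, Front): payoffs 3, -1 → best response Left.
Agent 2 against (Bottom, Back): payoffs 4, -5 → best response Left.
Agent 3 against (Top, Left): payoffs 3, -1 → best response Front.
Agent 3 against (Top, Right): payoffs 5, 4 → best response Front.
Agent 3 against (Middle, Left): payoffs 3, -1 → best response Front.
Agent 3 against (Middle, Right): payoffs -1, 4 → best response Back.
Agent 3 against (Bottom, Left): payoffs 1, 4 → best response Back.
Agent 3 against (Bottom, Right): payoffs 4, 0 → best response Front.
Mutual best responses: (Bottom, Left, Back).

(Bottom, Left, Back)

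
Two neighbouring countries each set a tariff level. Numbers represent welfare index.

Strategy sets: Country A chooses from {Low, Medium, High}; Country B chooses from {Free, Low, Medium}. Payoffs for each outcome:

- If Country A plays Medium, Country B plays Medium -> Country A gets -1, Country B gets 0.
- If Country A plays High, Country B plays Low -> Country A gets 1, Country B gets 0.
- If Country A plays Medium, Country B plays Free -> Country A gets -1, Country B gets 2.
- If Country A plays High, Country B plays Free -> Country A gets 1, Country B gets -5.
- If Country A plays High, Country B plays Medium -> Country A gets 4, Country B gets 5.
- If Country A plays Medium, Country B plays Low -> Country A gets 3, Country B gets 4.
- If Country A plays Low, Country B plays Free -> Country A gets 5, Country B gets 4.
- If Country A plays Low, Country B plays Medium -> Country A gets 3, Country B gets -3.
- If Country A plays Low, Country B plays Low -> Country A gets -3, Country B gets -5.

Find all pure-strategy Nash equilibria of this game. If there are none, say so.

(Low, Free), (Medium, Low), (High, Medium)

Mark each player's best response to every combination of opponents' strategies; a profile where every player is best-responding is a pure Nash equilibrium.
Country A against Free: payoffs 5, -1, 1 → best response Low.
Country A against Low: payoffs -3, 3, 1 → best response Medium.
Country A against Medium: payoffs 3, -1, 4 → best response High.
Country B against Low: payoffs 4, -5, -3 → best response Free.
Country B against Medium: payoffs 2, 4, 0 → best response Low.
Country B against High: payoffs -5, 0, 5 → best response Medium.
Mutual best responses: (Low, Free); (Medium, Low); (High, Medium).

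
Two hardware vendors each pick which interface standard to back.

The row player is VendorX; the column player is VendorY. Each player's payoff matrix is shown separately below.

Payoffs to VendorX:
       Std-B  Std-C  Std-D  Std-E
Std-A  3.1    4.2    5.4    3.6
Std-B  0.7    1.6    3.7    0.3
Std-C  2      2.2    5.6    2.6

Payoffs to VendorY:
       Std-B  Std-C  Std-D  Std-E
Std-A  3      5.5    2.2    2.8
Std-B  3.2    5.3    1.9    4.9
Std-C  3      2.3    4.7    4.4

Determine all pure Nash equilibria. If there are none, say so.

(Std-A, Std-B): VendorY can switch to Std-C (3 → 5.5). Not NE.
(Std-A, Std-C): VendorX gets 4.2, best alternative 2.2; VendorY gets 5.5, best alternative 3. No profitable deviation — NE.
(Std-A, Std-D): VendorX can switch to Std-C (5.4 → 5.6). Not NE.
(Std-A, Std-E): VendorY can switch to Std-B (2.8 → 3). Not NE.
(Std-B, Std-B): VendorX can switch to Std-A (0.7 → 3.1). Not NE.
(Std-B, Std-C): VendorX can switch to Std-A (1.6 → 4.2). Not NE.
(Std-B, Std-D): VendorX can switch to Std-A (3.7 → 5.4). Not NE.
(Std-B, Std-E): VendorX can switch to Std-A (0.3 → 3.6). Not NE.
(Std-C, Std-B): VendorX can switch to Std-A (2 → 3.1). Not NE.
(Std-C, Std-D): VendorX gets 5.6, best alternative 5.4; VendorY gets 4.7, best alternative 4.4. No profitable deviation — NE.
(The remaining 2 profiles each have a profitable deviation by the same check.)

Pure-strategy Nash equilibria: (Std-A, Std-C); (Std-C, Std-D)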